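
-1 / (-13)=1 / 13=0.08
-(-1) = 1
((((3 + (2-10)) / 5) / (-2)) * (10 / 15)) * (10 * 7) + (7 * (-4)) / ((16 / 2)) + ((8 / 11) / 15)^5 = 19.83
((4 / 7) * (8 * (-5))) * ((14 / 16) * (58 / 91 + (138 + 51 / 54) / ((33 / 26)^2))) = -1549884320 / 891891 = -1737.75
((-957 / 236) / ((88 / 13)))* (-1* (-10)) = -5655 / 944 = -5.99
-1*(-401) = 401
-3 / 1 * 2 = -6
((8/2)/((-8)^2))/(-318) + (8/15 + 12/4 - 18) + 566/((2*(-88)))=-1649449/93280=-17.68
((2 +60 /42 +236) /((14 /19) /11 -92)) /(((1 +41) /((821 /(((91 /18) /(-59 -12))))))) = 30627606966 /42837613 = 714.97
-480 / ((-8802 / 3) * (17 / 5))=400 / 8313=0.05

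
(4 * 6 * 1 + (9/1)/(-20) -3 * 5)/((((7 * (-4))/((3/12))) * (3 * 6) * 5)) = -19/22400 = -0.00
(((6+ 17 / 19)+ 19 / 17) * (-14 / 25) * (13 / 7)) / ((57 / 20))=-269152 / 92055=-2.92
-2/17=-0.12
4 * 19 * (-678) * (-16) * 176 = 145102848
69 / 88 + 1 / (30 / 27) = 741 / 440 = 1.68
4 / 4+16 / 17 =1.94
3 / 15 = 1 / 5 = 0.20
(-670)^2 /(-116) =-3869.83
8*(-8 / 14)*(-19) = 608 / 7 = 86.86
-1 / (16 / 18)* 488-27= -576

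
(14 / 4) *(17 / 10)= 119 / 20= 5.95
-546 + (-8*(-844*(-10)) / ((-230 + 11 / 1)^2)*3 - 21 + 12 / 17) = -570.52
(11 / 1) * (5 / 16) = 3.44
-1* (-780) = 780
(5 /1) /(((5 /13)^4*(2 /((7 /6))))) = 199927 /1500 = 133.28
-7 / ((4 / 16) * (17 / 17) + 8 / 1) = -28 / 33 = -0.85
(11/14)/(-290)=-11/4060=-0.00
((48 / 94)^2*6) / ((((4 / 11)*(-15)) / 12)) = -38016 / 11045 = -3.44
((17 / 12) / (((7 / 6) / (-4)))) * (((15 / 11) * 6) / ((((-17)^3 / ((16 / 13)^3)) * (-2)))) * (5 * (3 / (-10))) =552960 / 48889841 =0.01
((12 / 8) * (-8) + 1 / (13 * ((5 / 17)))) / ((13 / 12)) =-9156 / 845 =-10.84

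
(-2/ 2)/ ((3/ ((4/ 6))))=-2/ 9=-0.22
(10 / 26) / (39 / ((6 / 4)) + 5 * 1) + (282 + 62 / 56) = 3194721 / 11284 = 283.12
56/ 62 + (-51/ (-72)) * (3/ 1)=751/ 248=3.03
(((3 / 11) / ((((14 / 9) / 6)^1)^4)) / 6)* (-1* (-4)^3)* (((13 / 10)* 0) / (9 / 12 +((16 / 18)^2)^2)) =0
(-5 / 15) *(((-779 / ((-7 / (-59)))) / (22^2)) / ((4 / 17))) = 781337 / 40656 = 19.22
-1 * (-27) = 27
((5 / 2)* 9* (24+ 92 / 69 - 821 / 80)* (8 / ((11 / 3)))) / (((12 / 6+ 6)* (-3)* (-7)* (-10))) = -10851 / 24640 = -0.44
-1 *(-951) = 951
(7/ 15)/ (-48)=-7/ 720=-0.01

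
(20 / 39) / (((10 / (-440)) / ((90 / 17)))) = -119.46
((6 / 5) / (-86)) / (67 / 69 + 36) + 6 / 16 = 1643739 / 4387720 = 0.37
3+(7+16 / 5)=66 / 5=13.20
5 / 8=0.62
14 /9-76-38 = -1012 /9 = -112.44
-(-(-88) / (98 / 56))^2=-2528.65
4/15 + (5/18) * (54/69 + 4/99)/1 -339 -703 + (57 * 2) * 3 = -71674751/102465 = -699.50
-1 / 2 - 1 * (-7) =13 / 2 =6.50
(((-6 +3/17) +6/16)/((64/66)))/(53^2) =-24453/12224768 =-0.00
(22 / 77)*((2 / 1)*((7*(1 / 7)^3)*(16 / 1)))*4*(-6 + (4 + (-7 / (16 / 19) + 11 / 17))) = -42064 / 5831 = -7.21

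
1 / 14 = 0.07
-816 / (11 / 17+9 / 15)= -34680 / 53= -654.34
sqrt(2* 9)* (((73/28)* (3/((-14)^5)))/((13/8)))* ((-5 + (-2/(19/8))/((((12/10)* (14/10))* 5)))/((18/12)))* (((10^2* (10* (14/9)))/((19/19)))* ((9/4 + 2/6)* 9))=575650625* sqrt(2)/174355818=4.67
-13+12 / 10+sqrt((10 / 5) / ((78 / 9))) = -59 / 5+sqrt(39) / 13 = -11.32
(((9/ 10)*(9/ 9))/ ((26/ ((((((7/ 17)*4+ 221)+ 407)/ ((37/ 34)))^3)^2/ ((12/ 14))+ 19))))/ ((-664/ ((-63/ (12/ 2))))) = 21225853886572330736054707071/ 885894014499520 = 23959811827562.39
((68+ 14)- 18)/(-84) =-16/21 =-0.76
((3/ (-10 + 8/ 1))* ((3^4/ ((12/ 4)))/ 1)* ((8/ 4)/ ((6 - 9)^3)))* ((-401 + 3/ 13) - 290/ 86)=-677745/ 559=-1212.42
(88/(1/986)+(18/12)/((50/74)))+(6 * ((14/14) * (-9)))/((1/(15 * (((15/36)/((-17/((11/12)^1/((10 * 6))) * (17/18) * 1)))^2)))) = 92763334835011/1069068800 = 86770.22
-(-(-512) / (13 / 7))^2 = -12845056 / 169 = -76006.25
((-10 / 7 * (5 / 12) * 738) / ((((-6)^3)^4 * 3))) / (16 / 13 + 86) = -13325 / 17279298183168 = -0.00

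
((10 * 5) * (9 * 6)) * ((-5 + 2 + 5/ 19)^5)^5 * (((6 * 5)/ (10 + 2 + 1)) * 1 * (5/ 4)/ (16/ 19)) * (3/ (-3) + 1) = 0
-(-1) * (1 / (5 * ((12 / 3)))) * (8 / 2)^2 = 4 / 5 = 0.80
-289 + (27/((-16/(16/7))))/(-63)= -14158/49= -288.94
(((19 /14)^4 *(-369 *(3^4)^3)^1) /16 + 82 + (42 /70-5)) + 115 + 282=-127779408546357 /3073280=-41577535.58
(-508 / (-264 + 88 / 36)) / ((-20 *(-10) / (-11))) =-0.11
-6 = -6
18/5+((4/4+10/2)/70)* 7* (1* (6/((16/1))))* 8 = 27/5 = 5.40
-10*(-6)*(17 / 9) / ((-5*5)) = -68 / 15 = -4.53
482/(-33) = -14.61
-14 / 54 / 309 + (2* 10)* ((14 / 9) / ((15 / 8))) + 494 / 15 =2065939 / 41715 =49.53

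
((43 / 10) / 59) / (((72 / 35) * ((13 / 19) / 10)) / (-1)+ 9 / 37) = 1058015 / 1487862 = 0.71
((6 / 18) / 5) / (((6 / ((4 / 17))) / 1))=0.00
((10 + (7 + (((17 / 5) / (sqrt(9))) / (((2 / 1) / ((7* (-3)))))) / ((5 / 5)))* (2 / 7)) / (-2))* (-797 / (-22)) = -34271 / 220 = -155.78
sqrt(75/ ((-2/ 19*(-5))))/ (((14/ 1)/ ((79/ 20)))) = 79*sqrt(570)/ 560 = 3.37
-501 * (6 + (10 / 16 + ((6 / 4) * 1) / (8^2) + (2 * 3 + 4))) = -1067631 / 128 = -8340.87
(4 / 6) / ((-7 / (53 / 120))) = -53 / 1260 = -0.04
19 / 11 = 1.73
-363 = -363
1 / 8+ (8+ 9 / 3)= 89 / 8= 11.12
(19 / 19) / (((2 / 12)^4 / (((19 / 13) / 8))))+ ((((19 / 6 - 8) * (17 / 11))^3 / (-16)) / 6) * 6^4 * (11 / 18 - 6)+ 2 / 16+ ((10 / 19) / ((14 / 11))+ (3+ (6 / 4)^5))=-2491449802967 / 82846764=-30072.99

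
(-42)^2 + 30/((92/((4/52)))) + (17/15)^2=237522397/134550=1765.31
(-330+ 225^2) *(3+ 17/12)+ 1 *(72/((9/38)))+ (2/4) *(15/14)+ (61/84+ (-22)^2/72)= 56056955/252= 222448.23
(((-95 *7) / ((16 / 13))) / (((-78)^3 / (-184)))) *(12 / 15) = -3059 / 18252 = -0.17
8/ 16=1/ 2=0.50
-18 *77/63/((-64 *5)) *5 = 11/32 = 0.34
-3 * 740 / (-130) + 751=9985 / 13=768.08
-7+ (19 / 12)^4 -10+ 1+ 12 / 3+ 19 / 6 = -52847 / 20736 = -2.55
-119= -119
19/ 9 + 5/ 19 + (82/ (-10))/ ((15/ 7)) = -6209/ 4275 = -1.45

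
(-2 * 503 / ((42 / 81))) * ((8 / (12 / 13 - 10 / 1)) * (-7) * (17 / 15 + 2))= -11063988 / 295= -37505.04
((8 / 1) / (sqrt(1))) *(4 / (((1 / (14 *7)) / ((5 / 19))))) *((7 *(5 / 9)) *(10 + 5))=2744000 / 57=48140.35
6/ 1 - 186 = -180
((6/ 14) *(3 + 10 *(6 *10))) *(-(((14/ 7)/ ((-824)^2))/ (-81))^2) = -67/ 196043825746944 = -0.00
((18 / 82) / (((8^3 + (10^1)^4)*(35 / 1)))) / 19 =1 / 31845520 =0.00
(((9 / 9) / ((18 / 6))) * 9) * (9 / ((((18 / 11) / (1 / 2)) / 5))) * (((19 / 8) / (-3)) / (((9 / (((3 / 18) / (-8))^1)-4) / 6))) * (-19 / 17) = -59565 / 118592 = -0.50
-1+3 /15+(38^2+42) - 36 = 7246 /5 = 1449.20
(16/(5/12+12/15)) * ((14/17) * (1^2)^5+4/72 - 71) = -3433120/3723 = -922.14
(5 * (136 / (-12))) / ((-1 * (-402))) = -0.14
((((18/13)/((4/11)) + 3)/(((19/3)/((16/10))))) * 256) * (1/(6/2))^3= 60416/3705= 16.31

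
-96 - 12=-108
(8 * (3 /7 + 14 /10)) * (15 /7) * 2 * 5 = 15360 /49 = 313.47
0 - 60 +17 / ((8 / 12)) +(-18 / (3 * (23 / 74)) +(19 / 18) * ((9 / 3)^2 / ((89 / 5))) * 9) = -100305 / 2047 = -49.00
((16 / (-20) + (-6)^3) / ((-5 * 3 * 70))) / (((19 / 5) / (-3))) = -542 / 3325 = -0.16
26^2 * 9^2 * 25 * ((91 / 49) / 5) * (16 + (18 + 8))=21354840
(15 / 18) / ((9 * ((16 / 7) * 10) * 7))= 1 / 1728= 0.00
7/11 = 0.64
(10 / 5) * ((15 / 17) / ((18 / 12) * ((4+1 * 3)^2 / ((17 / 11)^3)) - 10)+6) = 1186104 / 97397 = 12.18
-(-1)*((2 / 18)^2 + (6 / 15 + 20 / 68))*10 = 9728 / 1377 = 7.06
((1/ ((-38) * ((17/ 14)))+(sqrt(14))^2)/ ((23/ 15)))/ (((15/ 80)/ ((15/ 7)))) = 774000/ 7429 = 104.19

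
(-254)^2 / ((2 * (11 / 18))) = 580644 / 11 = 52785.82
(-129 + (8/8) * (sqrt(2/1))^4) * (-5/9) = 69.44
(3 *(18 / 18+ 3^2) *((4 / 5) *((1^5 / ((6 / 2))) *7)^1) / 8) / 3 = 7 / 3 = 2.33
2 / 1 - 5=-3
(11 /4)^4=14641 /256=57.19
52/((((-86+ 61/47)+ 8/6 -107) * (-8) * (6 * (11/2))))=611/590524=0.00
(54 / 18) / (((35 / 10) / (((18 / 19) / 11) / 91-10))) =-1141032 / 133133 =-8.57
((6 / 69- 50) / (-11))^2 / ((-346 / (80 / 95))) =-10543232 / 210397583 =-0.05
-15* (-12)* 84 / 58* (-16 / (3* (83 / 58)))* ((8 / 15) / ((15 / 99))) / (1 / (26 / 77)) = -479232 / 415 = -1154.78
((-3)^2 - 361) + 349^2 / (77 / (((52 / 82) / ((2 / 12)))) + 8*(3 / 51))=303685468 / 54917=5529.90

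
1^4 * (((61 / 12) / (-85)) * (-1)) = 61 / 1020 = 0.06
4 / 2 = 2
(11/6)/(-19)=-0.10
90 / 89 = 1.01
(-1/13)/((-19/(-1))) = -1/247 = -0.00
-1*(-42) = 42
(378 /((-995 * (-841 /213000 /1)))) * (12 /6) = 32205600 /167359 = 192.43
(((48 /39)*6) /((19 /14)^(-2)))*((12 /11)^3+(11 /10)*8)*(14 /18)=194085152 /1816815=106.83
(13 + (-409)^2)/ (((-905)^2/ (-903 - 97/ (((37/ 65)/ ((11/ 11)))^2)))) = -275371277408/ 1121245225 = -245.59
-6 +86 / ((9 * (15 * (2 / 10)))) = -76 / 27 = -2.81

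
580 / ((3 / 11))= 2126.67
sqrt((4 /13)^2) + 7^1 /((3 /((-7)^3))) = -31201 /39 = -800.03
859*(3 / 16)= 2577 / 16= 161.06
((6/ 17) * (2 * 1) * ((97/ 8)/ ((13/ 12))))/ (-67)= -1746/ 14807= -0.12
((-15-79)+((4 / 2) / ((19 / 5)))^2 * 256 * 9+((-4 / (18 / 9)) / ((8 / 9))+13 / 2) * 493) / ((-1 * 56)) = -3811405 / 80864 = -47.13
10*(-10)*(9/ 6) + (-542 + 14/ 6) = -2069/ 3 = -689.67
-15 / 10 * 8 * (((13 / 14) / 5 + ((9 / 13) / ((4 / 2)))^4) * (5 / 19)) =-9599937 / 15194452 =-0.63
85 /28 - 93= -89.96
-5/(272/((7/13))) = -35/3536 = -0.01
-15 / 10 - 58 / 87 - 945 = -5683 / 6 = -947.17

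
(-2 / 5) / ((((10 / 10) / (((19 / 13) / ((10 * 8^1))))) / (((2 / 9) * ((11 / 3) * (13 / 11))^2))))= -0.03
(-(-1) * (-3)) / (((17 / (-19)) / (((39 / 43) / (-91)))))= -171 / 5117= -0.03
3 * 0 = 0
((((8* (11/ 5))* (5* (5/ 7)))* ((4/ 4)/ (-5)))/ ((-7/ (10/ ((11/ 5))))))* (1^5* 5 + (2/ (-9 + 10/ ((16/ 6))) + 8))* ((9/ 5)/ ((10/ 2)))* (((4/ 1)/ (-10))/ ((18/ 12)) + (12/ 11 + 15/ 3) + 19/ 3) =1701088/ 3773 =450.86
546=546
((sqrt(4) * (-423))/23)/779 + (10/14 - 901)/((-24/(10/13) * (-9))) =-286439579/88044138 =-3.25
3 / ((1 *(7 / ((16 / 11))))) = 48 / 77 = 0.62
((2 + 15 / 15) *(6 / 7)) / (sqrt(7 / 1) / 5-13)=-0.21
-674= -674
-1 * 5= -5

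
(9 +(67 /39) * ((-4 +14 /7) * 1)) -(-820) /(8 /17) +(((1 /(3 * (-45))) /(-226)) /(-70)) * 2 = 12133356631 /6941025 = 1748.06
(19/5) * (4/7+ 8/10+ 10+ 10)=14212/175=81.21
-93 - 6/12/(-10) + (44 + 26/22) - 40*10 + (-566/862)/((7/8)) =-297699733/663740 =-448.52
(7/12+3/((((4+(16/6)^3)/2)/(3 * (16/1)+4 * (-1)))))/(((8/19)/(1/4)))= 426911/59520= 7.17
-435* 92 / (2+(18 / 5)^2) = -500250 / 187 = -2675.13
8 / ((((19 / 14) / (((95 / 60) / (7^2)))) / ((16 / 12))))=16 / 63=0.25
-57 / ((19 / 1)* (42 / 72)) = -36 / 7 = -5.14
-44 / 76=-0.58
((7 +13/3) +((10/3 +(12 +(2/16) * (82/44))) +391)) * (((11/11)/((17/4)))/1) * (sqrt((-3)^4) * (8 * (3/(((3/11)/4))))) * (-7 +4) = -934521.88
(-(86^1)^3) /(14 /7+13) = -636056 /15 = -42403.73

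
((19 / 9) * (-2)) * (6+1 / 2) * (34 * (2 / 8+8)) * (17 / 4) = -32717.21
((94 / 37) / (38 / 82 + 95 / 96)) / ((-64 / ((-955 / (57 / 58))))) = 106736530 / 4020457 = 26.55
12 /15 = 4 /5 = 0.80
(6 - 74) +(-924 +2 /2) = -991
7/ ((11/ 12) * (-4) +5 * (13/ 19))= -57/ 2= -28.50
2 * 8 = 16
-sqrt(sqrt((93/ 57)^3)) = -19^(1/ 4)*31^(3/ 4)/ 19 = -1.44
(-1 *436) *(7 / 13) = -3052 / 13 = -234.77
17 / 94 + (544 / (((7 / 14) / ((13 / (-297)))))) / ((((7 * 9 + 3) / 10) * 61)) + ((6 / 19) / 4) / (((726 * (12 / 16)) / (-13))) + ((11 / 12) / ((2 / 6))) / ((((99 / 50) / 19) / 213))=3000938389762 / 533889873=5620.89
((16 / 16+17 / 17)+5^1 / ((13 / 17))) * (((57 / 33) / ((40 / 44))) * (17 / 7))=35853 / 910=39.40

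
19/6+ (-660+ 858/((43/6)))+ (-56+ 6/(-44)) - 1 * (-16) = -819116/1419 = -577.25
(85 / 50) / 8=17 / 80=0.21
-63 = -63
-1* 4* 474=-1896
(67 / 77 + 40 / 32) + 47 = 15129 / 308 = 49.12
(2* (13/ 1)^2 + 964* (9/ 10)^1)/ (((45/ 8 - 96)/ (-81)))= 1080.54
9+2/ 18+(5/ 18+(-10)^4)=180169/ 18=10009.39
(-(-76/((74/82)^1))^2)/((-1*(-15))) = -9709456/20535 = -472.82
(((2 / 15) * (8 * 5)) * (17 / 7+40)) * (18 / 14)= 14256 / 49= 290.94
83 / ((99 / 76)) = 6308 / 99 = 63.72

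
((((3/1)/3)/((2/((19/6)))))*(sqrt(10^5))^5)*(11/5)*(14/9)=146300000000000*sqrt(10)/27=17134860062319.77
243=243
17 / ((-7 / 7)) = -17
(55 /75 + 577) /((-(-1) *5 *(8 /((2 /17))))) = 4333 /2550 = 1.70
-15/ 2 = -7.50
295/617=0.48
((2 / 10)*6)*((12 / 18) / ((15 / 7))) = 28 / 75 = 0.37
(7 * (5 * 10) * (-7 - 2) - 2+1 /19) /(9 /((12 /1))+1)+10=-238218 /133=-1791.11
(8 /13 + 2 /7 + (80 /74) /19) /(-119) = -61286 /7612787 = -0.01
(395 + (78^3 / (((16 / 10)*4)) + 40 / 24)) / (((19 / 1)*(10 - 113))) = -894545 / 23484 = -38.09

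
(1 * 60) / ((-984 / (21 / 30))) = -7 / 164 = -0.04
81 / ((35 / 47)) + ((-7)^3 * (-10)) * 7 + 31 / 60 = 10130101 / 420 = 24119.29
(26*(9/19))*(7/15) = 546/95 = 5.75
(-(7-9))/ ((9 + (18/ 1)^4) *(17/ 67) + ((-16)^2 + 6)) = 134/ 1802299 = 0.00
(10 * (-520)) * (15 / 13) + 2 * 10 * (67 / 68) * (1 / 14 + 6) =-82325 / 14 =-5880.36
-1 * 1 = -1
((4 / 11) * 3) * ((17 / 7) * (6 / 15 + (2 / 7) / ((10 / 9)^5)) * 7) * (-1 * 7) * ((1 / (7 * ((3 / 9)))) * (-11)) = 30454497 / 87500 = 348.05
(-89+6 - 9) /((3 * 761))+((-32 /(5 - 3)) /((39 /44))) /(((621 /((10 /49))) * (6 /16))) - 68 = -184384906136 /2709306873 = -68.06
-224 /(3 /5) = -1120 /3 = -373.33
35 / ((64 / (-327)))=-11445 / 64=-178.83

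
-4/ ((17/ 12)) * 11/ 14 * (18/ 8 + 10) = -462/ 17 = -27.18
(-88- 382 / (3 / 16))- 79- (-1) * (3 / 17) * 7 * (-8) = -112925 / 51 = -2214.22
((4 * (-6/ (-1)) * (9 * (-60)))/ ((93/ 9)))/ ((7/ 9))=-349920/ 217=-1612.53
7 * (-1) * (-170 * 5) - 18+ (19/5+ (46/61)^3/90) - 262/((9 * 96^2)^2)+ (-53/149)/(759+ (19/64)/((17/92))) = 142864493683399026806426521/24068262114702112849920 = 5935.80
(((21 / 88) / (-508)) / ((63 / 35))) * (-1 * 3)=35 / 44704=0.00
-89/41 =-2.17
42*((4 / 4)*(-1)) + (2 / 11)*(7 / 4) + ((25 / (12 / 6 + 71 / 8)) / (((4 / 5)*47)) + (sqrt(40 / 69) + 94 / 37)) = -130076129 / 3328446 + 2*sqrt(690) / 69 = -38.32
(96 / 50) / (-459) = -0.00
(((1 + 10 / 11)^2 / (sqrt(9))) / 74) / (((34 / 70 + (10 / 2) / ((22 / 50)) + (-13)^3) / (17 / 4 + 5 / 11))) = -1065015 / 30131391928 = -0.00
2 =2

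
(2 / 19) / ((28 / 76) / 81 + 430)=162 / 661777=0.00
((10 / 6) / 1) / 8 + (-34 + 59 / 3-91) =-841 / 8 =-105.12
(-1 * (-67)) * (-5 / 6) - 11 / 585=-65347 / 1170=-55.85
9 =9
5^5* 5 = 15625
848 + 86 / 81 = 68774 / 81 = 849.06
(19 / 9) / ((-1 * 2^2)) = -19 / 36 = -0.53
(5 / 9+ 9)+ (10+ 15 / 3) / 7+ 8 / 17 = 13033 / 1071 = 12.17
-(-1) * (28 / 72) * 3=7 / 6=1.17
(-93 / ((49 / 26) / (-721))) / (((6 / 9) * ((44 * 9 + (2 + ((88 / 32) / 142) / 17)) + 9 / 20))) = 2004054520 / 14962283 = 133.94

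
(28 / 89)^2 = 784 / 7921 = 0.10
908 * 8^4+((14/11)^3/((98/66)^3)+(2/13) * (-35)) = 16583748910/4459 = 3719163.25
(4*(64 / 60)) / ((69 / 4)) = 256 / 1035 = 0.25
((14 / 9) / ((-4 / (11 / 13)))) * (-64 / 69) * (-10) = -24640 / 8073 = -3.05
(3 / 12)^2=1 / 16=0.06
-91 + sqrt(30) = -85.52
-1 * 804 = -804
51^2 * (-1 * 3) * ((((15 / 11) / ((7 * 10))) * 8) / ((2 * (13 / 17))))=-795906 / 1001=-795.11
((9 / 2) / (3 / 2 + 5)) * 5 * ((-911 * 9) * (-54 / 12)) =3320595 / 26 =127715.19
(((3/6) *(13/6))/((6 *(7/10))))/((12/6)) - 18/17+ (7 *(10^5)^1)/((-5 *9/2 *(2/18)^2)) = -21591367967/8568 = -2520000.93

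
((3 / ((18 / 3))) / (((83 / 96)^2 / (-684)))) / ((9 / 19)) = -6653952 / 6889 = -965.88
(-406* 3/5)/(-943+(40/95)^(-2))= 0.26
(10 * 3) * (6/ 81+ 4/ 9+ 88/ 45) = 668/ 9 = 74.22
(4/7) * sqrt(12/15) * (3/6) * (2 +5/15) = 4 * sqrt(5)/15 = 0.60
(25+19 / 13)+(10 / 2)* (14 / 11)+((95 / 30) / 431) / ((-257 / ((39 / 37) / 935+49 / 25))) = 24528141663739 / 747236951175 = 32.83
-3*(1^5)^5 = -3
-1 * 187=-187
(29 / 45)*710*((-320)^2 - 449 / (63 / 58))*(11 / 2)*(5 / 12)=363808508855 / 3402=106939596.96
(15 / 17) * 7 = 105 / 17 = 6.18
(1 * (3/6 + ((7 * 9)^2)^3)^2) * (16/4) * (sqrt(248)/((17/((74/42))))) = 1157119745248240009039514 * sqrt(62)/357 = 25521484552546730195820.82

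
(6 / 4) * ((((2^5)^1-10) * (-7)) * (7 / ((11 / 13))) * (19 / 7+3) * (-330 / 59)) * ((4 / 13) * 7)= 7761600 / 59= 131552.54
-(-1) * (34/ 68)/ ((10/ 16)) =4/ 5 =0.80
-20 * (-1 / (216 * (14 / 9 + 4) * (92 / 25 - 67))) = -5 / 18996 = -0.00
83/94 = 0.88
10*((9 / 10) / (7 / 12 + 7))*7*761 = 82188 / 13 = 6322.15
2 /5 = 0.40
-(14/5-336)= 1666/5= 333.20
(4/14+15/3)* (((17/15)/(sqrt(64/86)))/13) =629* sqrt(86)/10920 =0.53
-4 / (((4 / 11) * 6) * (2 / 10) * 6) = -55 / 36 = -1.53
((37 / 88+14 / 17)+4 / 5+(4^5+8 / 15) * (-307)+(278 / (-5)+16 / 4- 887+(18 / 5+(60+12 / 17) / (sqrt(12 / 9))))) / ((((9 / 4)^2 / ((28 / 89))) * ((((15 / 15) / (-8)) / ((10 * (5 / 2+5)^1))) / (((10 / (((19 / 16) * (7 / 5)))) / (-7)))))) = -10105851.62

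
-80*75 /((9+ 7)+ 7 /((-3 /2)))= -9000 /17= -529.41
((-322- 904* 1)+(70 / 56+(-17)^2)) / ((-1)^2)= -3743 / 4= -935.75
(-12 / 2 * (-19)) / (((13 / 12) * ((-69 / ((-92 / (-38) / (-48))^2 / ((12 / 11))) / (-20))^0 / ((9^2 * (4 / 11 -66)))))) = -80003376 / 143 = -559464.17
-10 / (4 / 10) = -25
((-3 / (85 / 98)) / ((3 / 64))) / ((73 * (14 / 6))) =-2688 / 6205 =-0.43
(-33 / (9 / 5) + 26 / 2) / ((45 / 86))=-1376 / 135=-10.19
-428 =-428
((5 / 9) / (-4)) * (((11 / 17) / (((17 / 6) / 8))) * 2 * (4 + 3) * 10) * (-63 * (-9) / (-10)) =2014.26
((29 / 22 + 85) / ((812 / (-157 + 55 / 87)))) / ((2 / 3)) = -6458499 / 259028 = -24.93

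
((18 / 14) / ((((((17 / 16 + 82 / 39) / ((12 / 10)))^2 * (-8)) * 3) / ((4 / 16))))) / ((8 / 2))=-328536 / 682609375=-0.00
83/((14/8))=332/7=47.43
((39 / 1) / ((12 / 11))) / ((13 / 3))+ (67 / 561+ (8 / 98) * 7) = 140443 / 15708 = 8.94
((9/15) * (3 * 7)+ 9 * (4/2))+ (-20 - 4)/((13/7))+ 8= 1669/65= 25.68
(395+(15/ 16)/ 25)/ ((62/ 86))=1358929/ 2480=547.96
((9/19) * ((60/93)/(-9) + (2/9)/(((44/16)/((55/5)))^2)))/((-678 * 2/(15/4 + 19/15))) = -0.01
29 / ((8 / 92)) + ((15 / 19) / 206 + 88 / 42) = 13792115 / 41097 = 335.60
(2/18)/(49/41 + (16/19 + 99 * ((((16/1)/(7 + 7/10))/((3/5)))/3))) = 5453/5708781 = 0.00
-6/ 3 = -2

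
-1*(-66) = 66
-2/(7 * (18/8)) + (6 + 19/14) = 911/126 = 7.23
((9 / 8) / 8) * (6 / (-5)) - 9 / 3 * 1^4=-3.17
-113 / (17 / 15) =-1695 / 17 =-99.71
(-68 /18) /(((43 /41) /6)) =-2788 /129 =-21.61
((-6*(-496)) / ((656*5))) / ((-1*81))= -62 / 5535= -0.01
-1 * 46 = -46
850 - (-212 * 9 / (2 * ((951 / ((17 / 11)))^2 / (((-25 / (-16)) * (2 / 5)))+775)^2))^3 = 385627857131196647020825549919660781110917708969529216650 / 453679831919054878848030058719713747183140218111003049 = 850.00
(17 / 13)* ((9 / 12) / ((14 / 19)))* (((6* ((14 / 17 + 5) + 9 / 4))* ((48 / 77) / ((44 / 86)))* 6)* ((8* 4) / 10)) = 581298768 / 385385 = 1508.36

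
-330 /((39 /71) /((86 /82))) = -335830 /533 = -630.08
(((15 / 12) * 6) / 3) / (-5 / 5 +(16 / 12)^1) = 15 / 2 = 7.50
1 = 1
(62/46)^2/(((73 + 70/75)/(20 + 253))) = 3935295/586661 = 6.71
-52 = -52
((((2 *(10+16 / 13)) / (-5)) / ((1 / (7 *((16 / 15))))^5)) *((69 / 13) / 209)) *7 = -828512072105984 / 44703140625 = -18533.64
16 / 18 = 0.89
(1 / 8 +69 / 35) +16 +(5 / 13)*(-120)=-102129 / 3640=-28.06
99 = 99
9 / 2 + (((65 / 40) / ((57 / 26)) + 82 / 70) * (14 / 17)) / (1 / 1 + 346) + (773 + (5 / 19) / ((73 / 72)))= 95453972062 / 122728695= 777.76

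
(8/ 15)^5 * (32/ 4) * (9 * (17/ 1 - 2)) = 262144/ 5625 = 46.60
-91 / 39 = -7 / 3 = -2.33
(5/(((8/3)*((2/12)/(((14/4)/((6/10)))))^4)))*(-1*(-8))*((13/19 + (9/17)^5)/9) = 146911727725000/80931849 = 1815252.33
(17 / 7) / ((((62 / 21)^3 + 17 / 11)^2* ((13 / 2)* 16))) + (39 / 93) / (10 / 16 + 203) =84805679121860629 / 40560871318879649400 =0.00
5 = 5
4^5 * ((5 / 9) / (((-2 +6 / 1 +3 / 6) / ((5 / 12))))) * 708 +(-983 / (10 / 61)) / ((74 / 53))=1977970841 / 59940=32999.18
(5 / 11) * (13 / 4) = 65 / 44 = 1.48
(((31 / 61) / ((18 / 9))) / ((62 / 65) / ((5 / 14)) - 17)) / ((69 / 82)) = -413075 / 19601313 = -0.02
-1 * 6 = -6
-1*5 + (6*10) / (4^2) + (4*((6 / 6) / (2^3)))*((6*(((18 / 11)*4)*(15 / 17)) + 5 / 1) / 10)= 137 / 187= 0.73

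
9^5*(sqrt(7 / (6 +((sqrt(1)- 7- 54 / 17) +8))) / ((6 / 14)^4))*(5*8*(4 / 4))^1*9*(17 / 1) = 5356006740*sqrt(9758) / 41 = 12904395499.35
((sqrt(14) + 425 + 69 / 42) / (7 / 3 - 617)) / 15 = -5973 / 129080 - sqrt(14) / 9220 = -0.05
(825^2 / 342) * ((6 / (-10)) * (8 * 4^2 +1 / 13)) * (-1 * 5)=377746875 / 494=764669.79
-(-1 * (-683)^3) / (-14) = 318611987 / 14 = 22757999.07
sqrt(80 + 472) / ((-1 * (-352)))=sqrt(138) / 176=0.07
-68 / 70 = -34 / 35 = -0.97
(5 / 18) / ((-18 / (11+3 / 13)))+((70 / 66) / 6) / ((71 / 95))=51980 / 822393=0.06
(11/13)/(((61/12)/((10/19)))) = 1320/15067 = 0.09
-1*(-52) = 52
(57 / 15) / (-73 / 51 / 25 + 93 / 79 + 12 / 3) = 382755 / 515708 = 0.74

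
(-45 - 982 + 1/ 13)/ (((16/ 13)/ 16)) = -13350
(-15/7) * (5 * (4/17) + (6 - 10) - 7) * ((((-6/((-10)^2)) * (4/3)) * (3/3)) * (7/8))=-501/340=-1.47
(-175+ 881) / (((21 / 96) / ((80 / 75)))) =361472 / 105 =3442.59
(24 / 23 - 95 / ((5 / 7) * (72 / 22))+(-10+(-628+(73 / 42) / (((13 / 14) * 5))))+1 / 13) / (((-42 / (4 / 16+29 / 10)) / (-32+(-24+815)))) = 400882867 / 10400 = 38546.43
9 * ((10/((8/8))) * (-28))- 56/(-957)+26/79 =-190490254/75603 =-2519.61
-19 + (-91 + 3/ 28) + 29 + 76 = -4.89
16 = 16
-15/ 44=-0.34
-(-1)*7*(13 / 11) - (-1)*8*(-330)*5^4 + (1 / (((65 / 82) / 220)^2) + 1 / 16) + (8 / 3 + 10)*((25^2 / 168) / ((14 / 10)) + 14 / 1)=-20629965644657 / 13117104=-1572753.07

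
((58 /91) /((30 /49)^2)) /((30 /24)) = 19894 /14625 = 1.36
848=848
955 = 955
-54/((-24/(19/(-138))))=-57/184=-0.31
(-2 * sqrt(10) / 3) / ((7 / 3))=-0.90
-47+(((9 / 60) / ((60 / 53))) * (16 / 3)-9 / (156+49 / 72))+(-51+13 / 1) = -71367082 / 846075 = -84.35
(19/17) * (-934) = -1043.88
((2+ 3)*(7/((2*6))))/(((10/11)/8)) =77/3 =25.67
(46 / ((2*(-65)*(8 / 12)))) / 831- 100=-3601023 / 36010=-100.00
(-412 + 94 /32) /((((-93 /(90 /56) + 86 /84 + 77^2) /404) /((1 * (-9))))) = 69409725 /274034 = 253.29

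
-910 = -910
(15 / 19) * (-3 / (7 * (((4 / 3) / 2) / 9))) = -1215 / 266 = -4.57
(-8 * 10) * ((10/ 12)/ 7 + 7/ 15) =-328/ 7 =-46.86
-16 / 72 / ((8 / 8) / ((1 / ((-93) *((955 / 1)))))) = 0.00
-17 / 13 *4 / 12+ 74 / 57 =213 / 247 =0.86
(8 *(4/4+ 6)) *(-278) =-15568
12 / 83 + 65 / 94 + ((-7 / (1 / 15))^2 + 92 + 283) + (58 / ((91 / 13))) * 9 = 626717905 / 54614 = 11475.41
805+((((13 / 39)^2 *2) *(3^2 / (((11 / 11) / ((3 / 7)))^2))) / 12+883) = 165427 / 98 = 1688.03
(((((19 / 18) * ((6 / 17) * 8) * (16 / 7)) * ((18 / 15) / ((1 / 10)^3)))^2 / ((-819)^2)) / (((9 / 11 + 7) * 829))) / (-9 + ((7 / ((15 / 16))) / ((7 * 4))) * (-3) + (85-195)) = -26024345600000 / 202820353267918113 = -0.00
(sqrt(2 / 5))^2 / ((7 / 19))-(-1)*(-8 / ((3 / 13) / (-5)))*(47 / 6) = 428042 / 315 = 1358.86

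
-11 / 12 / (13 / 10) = -55 / 78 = -0.71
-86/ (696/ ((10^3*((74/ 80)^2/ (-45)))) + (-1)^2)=117734/ 48743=2.42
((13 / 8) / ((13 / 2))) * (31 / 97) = 31 / 388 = 0.08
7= 7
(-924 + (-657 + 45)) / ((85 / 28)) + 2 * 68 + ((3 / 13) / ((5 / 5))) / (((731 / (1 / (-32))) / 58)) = -281271347 / 760240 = -369.98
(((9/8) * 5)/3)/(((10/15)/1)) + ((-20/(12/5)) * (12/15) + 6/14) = -1151/336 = -3.43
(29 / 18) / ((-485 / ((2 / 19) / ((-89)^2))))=-29 / 656928135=-0.00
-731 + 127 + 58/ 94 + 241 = -362.38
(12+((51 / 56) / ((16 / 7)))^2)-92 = -1308119 / 16384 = -79.84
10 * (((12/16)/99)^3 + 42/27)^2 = 64000723987205/2644926400512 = 24.20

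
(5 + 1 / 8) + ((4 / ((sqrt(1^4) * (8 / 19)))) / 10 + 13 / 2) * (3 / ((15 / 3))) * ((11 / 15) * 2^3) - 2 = 29349 / 1000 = 29.35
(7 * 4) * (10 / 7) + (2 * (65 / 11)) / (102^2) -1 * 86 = -2632147 / 57222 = -46.00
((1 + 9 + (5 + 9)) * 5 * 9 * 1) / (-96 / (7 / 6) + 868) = 378 / 275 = 1.37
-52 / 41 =-1.27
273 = 273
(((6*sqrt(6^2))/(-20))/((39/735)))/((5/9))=-3969/65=-61.06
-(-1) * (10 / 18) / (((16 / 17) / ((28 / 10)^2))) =4.63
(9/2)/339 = 3/226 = 0.01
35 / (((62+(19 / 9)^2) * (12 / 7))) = 945 / 3076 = 0.31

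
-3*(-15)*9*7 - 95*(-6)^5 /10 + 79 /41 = 3145066 /41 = 76708.93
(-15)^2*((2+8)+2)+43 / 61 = 164743 / 61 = 2700.70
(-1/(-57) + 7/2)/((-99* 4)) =-401/45144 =-0.01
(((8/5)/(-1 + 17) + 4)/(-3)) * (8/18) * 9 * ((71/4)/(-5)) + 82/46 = 21.19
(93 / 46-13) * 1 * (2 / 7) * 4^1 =-2020 / 161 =-12.55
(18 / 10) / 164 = 9 / 820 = 0.01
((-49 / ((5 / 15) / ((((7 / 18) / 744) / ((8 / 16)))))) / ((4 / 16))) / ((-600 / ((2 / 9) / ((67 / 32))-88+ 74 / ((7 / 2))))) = -3451511 / 50471100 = -0.07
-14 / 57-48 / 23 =-3058 / 1311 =-2.33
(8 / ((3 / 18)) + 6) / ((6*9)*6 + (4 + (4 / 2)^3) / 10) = 45 / 271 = 0.17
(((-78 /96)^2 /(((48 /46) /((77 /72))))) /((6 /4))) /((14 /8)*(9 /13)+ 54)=0.01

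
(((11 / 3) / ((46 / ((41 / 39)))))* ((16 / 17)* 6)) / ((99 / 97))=0.46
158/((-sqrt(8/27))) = -237 * sqrt(6)/2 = -290.26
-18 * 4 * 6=-432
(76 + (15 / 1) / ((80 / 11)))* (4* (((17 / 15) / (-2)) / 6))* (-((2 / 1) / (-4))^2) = 21233 / 2880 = 7.37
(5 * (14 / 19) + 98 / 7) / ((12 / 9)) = 252 / 19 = 13.26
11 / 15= 0.73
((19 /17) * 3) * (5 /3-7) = -304 /17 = -17.88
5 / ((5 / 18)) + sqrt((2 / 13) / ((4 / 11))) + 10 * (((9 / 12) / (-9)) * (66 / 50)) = sqrt(286) / 26 + 169 / 10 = 17.55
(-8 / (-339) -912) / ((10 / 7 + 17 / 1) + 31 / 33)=-11902660 / 252781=-47.09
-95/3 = -31.67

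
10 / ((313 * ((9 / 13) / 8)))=1040 / 2817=0.37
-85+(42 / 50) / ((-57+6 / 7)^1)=-278424 / 3275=-85.01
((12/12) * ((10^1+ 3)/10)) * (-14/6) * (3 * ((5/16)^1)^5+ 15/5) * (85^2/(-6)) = 10990.57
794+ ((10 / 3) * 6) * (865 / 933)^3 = 657804284678 / 812166237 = 809.94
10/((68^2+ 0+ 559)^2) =0.00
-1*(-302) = 302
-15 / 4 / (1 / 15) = -225 / 4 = -56.25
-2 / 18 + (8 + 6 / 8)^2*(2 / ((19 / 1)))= 10873 / 1368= 7.95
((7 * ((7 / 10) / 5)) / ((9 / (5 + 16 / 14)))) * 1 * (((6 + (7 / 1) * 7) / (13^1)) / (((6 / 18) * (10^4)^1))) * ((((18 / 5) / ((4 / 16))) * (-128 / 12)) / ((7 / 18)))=-68112 / 203125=-0.34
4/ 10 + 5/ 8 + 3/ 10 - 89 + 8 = -3187/ 40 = -79.68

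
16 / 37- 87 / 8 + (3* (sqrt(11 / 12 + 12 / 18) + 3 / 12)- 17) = -7901 / 296 + sqrt(57) / 2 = -22.92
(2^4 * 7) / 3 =112 / 3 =37.33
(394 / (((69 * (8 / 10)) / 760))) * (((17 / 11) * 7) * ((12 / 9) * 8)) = 1425334400 / 2277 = 625970.31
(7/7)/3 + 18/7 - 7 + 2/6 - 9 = -268/21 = -12.76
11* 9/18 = 11/2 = 5.50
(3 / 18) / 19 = 1 / 114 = 0.01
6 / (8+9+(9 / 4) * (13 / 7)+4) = 56 / 235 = 0.24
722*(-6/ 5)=-866.40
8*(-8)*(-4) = 256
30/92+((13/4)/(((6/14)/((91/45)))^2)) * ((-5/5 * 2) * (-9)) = 60677653/46575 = 1302.79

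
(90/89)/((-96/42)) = -315/712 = -0.44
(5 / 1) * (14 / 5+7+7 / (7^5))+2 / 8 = 473017 / 9604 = 49.25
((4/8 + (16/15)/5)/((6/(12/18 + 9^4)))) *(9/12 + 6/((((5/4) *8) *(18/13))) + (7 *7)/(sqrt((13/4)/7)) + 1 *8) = 232113709/32400 + 20641691 *sqrt(91)/3510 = 63263.49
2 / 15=0.13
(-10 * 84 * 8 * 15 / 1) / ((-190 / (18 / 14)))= 12960 / 19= 682.11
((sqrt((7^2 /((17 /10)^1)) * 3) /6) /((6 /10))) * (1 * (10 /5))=35 * sqrt(510) /153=5.17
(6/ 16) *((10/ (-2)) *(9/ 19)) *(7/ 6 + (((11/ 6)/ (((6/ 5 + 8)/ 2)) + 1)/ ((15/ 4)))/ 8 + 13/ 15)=-25833/ 13984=-1.85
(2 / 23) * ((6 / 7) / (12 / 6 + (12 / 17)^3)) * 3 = 88434 / 930097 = 0.10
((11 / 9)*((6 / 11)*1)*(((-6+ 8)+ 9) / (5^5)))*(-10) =-44 / 1875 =-0.02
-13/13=-1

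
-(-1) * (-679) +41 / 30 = -20329 / 30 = -677.63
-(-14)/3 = 4.67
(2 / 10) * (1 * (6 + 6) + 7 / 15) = 187 / 75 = 2.49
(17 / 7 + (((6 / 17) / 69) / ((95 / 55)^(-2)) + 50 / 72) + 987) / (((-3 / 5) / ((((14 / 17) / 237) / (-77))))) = 59023984325 / 792581407002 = 0.07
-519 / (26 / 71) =-36849 / 26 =-1417.27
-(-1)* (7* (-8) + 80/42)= -1136/21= -54.10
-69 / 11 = -6.27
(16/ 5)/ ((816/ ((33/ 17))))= 11/ 1445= 0.01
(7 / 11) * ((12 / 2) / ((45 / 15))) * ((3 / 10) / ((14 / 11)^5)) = 43923 / 384160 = 0.11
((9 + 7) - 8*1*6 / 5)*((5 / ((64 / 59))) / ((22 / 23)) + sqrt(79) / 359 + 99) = 32*sqrt(79) / 1795 + 146177 / 220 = 664.60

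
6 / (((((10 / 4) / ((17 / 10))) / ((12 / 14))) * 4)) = 153 / 175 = 0.87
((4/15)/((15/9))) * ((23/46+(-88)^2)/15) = 10326/125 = 82.61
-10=-10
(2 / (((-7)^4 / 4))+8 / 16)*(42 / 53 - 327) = -41787513 / 254506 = -164.19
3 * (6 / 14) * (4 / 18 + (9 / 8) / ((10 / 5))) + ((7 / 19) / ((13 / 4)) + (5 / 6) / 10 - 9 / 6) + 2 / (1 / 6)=971473 / 82992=11.71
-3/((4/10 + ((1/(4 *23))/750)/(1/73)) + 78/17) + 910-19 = 5211005931/5852441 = 890.40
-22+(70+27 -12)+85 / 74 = 4747 / 74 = 64.15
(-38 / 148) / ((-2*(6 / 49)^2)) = 45619 / 5328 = 8.56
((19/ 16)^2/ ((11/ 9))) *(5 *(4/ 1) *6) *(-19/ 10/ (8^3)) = -185193/ 360448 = -0.51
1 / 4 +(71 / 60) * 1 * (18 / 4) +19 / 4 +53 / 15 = 1663 / 120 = 13.86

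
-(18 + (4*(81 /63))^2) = -2178 /49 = -44.45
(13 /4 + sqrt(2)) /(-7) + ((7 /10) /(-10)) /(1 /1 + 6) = -83 /175 - sqrt(2) /7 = -0.68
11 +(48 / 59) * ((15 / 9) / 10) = 657 / 59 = 11.14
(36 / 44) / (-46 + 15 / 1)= -9 / 341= -0.03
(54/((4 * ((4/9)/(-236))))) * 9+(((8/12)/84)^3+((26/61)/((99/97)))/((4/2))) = -86597139979309/1342252296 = -64516.29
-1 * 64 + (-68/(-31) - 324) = -11960/31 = -385.81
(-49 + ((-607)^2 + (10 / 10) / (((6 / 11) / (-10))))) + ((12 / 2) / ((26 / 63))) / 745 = 10703329892 / 29055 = 368381.69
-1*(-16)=16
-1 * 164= -164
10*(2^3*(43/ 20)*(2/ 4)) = 86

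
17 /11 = 1.55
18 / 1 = 18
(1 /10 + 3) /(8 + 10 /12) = 93 /265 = 0.35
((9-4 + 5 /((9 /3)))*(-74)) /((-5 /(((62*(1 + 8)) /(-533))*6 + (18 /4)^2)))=734598 /533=1378.23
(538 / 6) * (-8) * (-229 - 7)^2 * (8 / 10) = -479431168 / 15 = -31962077.87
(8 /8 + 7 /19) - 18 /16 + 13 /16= 321 /304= 1.06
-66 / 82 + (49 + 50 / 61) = 122586 / 2501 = 49.01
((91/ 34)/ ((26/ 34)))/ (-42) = -1/ 12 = -0.08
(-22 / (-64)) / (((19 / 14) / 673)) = 51821 / 304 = 170.46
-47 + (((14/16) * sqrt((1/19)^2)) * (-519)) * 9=-39841/152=-262.11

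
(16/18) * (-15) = -40/3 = -13.33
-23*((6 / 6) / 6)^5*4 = -23 / 1944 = -0.01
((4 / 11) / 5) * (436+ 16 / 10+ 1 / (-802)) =31.83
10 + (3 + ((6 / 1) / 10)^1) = 68 / 5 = 13.60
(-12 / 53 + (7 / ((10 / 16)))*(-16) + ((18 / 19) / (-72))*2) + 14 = -1666109 / 10070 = -165.45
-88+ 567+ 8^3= 991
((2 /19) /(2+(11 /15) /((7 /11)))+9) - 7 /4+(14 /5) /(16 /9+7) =75541951 /9936620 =7.60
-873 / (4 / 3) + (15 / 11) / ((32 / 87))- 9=-232335 / 352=-660.04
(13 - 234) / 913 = -221 / 913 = -0.24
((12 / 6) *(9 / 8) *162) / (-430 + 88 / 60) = -10935 / 12856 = -0.85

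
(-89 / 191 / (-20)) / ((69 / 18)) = 267 / 43930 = 0.01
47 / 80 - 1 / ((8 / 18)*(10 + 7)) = 619 / 1360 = 0.46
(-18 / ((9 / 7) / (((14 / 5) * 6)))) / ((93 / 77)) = -30184 / 155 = -194.74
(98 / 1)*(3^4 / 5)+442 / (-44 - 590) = 2515241 / 1585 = 1586.90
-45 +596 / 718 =-44.17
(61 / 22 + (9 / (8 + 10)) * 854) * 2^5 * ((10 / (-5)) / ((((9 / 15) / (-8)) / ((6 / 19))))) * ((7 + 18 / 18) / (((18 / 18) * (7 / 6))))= 794142.45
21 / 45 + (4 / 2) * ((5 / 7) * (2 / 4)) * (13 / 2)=1073 / 210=5.11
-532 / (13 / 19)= -10108 / 13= -777.54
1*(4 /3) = 4 /3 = 1.33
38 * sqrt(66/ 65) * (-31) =-1178 * sqrt(4290)/ 65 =-1187.03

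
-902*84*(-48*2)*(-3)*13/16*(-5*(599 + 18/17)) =53194350621.18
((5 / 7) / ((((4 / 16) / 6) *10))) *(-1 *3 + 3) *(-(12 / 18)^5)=0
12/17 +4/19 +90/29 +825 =7765429/9367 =829.02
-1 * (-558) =558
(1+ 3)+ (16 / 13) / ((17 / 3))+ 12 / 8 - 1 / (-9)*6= 8465 / 1326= 6.38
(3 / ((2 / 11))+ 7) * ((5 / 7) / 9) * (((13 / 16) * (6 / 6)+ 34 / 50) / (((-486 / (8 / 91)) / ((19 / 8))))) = -177707 / 148599360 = -0.00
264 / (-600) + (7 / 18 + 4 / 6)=277 / 450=0.62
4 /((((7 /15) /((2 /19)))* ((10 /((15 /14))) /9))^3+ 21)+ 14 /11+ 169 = 14707225125269 /86357354083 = 170.31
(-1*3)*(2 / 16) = -3 / 8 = -0.38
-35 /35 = -1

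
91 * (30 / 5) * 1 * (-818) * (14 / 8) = -781599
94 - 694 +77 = -523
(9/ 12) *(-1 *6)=-9/ 2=-4.50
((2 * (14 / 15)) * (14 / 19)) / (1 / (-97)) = -38024 / 285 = -133.42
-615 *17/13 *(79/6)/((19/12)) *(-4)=6607560/247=26751.26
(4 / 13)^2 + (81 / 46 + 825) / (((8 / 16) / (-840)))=-5398880392 / 3887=-1388958.17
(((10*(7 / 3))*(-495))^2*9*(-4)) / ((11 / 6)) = -2619540000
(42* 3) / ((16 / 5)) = 315 / 8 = 39.38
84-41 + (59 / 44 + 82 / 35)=71893 / 1540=46.68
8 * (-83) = -664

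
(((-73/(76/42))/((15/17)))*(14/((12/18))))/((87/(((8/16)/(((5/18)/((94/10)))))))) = -25722207/137750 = -186.73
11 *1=11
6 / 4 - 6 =-9 / 2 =-4.50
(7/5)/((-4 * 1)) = -7/20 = -0.35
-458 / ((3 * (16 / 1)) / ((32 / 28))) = -229 / 21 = -10.90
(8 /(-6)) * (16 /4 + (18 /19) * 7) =-808 /57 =-14.18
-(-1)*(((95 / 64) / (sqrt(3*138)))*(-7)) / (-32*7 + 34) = 7*sqrt(46) / 17664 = 0.00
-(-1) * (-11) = -11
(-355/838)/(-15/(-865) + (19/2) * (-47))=61415/64728377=0.00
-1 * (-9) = 9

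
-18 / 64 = -9 / 32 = -0.28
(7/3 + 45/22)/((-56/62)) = -8959/1848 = -4.85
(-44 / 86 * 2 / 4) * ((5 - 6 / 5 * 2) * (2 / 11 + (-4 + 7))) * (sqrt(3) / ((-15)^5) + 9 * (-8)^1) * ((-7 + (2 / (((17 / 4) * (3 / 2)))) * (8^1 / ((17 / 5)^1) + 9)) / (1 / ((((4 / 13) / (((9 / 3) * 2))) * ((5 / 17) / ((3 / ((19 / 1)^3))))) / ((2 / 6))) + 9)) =-148851823120 / 2559850157 - 3721295578 * sqrt(3) / 3498995183349375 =-58.15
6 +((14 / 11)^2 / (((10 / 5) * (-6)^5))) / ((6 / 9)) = 6.00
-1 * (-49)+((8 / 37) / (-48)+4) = 11765 / 222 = 53.00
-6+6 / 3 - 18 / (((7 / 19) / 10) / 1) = -3448 / 7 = -492.57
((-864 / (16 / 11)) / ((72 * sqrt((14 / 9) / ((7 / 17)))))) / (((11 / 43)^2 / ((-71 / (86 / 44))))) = 27477 * sqrt(34) / 68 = 2356.13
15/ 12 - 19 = -71/ 4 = -17.75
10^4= 10000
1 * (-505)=-505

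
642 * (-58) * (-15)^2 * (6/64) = -6283575/8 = -785446.88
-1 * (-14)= 14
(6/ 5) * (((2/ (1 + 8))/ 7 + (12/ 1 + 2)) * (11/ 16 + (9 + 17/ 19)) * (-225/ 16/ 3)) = -3554785/ 4256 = -835.24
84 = 84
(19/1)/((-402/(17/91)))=-323/36582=-0.01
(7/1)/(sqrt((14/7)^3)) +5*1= 7*sqrt(2)/4 +5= 7.47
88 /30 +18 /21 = 398 /105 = 3.79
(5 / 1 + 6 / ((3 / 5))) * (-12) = -180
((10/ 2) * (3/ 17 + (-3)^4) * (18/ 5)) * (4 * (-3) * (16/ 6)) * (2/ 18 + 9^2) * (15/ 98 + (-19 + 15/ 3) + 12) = 5834860800/ 833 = 7004634.81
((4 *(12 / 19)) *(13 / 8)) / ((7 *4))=0.15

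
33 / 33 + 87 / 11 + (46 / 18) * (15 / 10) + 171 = 12127 / 66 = 183.74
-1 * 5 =-5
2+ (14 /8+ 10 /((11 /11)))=55 /4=13.75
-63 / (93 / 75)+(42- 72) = -80.81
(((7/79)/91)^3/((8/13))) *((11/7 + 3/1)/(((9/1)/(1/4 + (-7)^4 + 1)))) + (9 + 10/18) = 50160811391/5249386233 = 9.56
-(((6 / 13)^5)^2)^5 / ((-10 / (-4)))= -1616562554929528121286279200913072586752 / 248964611489563539008570907677668091582005960023628671245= -0.00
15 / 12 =5 / 4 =1.25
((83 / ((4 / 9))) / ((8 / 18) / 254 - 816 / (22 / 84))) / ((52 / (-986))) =4630271283 / 4073978896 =1.14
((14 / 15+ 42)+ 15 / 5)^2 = 474721 / 225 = 2109.87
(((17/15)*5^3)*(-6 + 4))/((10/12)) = -340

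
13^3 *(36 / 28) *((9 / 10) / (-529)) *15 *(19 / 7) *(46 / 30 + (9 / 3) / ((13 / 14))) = -241624539 / 259210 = -932.16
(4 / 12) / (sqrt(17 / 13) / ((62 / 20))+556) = 1736527 / 2896525761- 155 * sqrt(221) / 5793051522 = 0.00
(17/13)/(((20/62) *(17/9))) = 279/130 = 2.15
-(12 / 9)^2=-16 / 9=-1.78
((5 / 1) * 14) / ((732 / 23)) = 805 / 366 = 2.20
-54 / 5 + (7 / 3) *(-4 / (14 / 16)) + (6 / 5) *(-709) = -13084 / 15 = -872.27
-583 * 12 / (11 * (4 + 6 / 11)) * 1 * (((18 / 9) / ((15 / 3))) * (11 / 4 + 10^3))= -56121.91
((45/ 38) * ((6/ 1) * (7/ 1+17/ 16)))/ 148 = 17415/ 44992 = 0.39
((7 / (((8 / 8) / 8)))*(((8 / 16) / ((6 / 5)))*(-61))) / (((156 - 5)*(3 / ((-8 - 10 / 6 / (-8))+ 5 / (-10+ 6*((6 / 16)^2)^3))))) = 556005903985 / 21339556164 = 26.06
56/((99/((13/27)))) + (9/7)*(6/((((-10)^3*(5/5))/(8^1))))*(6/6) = 492658/2338875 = 0.21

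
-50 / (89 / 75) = -3750 / 89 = -42.13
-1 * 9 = -9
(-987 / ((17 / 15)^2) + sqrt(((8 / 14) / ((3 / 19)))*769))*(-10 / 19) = 2220750 / 5491 - 20*sqrt(306831) / 399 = 376.67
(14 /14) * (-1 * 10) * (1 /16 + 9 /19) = -5.36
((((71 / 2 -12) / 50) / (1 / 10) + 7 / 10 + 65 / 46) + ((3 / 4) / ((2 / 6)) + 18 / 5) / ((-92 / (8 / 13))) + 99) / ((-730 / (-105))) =127722 / 8395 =15.21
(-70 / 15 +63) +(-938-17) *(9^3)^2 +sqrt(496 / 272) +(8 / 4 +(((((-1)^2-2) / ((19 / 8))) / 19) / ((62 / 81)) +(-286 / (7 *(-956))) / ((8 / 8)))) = -57013074784563797 / 112335258 +sqrt(527) / 17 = -507526093.30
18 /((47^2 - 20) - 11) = 0.01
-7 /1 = -7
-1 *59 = -59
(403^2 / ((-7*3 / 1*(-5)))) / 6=162409 / 630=257.79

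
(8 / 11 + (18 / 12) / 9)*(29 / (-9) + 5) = 472 / 297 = 1.59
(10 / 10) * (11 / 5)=11 / 5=2.20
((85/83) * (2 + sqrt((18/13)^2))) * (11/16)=10285/4316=2.38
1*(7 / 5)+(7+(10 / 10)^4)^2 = 327 / 5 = 65.40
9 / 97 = 0.09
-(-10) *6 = 60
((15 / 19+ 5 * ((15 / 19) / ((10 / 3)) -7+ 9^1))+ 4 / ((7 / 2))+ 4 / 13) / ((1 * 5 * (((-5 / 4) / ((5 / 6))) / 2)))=-92842 / 25935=-3.58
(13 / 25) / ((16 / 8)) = 13 / 50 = 0.26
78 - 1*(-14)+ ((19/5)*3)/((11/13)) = 5801/55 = 105.47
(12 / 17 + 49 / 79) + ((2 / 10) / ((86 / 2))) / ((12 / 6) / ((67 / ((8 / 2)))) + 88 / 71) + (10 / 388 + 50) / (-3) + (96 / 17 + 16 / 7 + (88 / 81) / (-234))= -89087766715514527 / 12010372446421440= -7.42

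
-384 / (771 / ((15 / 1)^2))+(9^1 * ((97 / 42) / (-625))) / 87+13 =-99.06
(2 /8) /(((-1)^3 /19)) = -19 /4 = -4.75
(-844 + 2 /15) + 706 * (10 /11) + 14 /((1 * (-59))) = -1969252 /9735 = -202.29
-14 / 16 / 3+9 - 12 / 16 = 191 / 24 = 7.96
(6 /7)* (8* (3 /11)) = 144 /77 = 1.87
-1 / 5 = -0.20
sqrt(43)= 6.56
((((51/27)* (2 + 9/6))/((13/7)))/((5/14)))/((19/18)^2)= 209916/23465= 8.95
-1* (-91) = 91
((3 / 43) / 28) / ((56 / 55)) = 165 / 67424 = 0.00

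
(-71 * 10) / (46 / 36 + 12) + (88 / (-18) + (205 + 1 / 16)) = 5048855 / 34416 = 146.70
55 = 55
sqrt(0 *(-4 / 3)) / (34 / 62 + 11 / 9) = 0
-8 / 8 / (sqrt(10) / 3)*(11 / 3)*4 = -22*sqrt(10) / 5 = -13.91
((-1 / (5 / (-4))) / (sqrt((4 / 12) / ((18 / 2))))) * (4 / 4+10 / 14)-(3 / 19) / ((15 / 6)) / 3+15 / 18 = 463 / 570+144 * sqrt(3) / 35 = 7.94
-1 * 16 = -16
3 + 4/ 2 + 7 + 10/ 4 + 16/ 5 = 177/ 10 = 17.70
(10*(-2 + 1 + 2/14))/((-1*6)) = 10/7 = 1.43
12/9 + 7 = 25/3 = 8.33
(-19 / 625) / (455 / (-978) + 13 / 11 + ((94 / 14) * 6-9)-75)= 1430814 / 2023740625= 0.00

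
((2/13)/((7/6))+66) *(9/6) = 9027/91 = 99.20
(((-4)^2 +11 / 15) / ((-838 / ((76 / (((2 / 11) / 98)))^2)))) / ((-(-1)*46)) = -105297593324 / 144555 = -728425.81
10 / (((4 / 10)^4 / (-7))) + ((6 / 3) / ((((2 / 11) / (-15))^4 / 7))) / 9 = 72058437.50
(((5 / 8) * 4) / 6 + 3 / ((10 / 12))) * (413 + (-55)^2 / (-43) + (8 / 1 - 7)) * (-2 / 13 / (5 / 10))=-3561257 / 8385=-424.72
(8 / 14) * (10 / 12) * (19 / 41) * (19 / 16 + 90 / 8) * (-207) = -1304445 / 2296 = -568.14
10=10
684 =684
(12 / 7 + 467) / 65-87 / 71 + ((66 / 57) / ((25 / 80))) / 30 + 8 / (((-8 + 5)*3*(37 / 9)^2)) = 76338485974 / 12604280325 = 6.06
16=16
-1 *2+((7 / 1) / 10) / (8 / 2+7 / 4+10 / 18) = -2144 / 1135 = -1.89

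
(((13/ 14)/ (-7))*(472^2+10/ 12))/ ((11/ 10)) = -7898735/ 294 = -26866.45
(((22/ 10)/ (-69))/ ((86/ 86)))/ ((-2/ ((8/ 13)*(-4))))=-176/ 4485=-0.04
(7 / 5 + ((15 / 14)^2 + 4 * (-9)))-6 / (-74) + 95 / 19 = -1028731 / 36260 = -28.37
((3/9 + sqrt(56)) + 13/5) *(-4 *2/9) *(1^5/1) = -16 *sqrt(14)/9 - 352/135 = -9.26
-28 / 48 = -7 / 12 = -0.58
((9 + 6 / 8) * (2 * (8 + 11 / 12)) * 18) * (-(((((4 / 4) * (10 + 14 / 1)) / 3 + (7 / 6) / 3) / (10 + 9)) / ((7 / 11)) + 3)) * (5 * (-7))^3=75341254625 / 152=495666148.85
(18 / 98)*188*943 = 1595556 / 49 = 32562.37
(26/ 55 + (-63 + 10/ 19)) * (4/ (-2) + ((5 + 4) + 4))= -64791/ 95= -682.01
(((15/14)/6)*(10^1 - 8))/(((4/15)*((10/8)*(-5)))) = -3/14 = -0.21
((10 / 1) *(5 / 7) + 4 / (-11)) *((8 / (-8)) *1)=-522 / 77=-6.78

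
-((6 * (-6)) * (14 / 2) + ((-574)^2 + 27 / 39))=-4279921 / 13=-329224.69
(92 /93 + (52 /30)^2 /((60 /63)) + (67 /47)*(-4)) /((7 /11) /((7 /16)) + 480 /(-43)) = 402697537 /2508954000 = 0.16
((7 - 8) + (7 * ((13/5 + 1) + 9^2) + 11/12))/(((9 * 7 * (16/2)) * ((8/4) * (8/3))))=35527/161280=0.22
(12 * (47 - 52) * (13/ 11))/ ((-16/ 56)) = 2730/ 11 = 248.18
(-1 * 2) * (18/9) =-4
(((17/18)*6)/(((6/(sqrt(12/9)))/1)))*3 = 17*sqrt(3)/9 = 3.27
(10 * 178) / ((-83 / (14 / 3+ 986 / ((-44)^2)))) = -111.00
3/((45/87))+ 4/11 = 339/55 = 6.16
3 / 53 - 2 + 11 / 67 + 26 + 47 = 252905 / 3551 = 71.22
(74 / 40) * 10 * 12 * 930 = 206460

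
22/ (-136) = -11/ 68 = -0.16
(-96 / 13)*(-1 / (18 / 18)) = 96 / 13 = 7.38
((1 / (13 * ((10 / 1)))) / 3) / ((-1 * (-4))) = 0.00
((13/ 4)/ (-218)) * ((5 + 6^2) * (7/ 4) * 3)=-11193/ 3488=-3.21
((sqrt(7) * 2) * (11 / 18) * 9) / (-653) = -11 * sqrt(7) / 653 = -0.04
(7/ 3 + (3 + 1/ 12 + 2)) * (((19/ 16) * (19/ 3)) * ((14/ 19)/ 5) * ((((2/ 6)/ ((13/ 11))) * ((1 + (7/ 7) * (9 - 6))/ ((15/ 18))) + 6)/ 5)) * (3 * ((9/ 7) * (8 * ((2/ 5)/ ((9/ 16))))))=6466384/ 24375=265.29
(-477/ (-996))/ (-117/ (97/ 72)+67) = -15423/ 639100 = -0.02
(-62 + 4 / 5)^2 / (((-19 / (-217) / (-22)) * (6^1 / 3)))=-223509132 / 475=-470545.54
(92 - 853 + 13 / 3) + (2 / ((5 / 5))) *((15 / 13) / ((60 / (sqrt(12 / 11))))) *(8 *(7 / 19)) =-2270 / 3 + 56 *sqrt(33) / 2717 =-756.55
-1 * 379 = -379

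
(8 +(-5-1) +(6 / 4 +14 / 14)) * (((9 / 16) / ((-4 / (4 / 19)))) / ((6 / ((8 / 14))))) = -27 / 2128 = -0.01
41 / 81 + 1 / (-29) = 1108 / 2349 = 0.47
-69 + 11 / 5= -334 / 5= -66.80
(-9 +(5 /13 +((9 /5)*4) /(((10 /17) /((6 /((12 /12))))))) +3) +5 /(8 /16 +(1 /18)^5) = 4779288751 /61411025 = 77.82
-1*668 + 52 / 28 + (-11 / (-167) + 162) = -589266 / 1169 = -504.08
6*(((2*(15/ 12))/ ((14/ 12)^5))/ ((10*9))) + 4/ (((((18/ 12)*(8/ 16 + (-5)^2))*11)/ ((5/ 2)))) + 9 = 257429077/ 28286181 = 9.10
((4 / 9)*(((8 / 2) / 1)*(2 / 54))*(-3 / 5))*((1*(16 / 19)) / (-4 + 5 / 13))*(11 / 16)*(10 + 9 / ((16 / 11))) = 37037 / 361665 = 0.10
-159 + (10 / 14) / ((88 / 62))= -48817 / 308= -158.50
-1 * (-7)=7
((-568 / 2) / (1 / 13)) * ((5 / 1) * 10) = -184600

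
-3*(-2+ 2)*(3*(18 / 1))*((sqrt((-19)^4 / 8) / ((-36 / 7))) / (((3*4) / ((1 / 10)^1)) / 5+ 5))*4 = 0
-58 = -58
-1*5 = -5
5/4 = 1.25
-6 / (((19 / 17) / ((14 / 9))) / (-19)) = 476 / 3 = 158.67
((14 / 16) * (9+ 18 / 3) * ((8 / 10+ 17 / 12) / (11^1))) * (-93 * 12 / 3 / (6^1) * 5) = -144305 / 176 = -819.91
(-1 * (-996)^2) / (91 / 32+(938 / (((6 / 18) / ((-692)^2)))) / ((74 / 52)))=-1174546944 / 1121139385639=-0.00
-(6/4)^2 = -9/4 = -2.25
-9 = -9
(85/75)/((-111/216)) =-408/185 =-2.21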